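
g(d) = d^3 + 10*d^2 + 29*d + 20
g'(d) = 3*d^2 + 20*d + 29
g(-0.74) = 3.61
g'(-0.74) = 15.84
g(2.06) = 130.92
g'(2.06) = 82.93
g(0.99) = 59.48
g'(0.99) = 51.74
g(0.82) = 51.06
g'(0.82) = 47.42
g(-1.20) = -2.13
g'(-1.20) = 9.32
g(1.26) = 74.42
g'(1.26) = 58.96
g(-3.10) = -3.59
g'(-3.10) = -4.17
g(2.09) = 133.42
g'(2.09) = 83.90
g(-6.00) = -10.00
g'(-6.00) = 17.00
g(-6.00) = -10.00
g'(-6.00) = 17.00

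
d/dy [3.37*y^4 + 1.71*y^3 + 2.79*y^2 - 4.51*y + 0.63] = 13.48*y^3 + 5.13*y^2 + 5.58*y - 4.51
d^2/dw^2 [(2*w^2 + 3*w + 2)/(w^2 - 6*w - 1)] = 2*(15*w^3 + 12*w^2 - 27*w + 58)/(w^6 - 18*w^5 + 105*w^4 - 180*w^3 - 105*w^2 - 18*w - 1)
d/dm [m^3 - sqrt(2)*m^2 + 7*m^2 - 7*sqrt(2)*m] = 3*m^2 - 2*sqrt(2)*m + 14*m - 7*sqrt(2)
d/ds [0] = 0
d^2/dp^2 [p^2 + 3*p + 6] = 2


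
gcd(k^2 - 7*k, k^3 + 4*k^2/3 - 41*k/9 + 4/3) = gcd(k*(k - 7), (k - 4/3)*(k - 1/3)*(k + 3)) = 1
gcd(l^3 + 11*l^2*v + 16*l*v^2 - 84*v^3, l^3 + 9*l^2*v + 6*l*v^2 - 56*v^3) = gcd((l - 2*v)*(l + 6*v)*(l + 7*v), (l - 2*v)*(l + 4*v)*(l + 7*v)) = -l^2 - 5*l*v + 14*v^2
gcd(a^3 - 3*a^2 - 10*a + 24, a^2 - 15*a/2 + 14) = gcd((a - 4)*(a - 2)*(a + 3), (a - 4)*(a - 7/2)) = a - 4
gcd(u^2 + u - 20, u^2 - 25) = u + 5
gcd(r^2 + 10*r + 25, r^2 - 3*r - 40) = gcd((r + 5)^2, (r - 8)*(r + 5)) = r + 5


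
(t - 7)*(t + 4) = t^2 - 3*t - 28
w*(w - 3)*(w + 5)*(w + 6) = w^4 + 8*w^3 - 3*w^2 - 90*w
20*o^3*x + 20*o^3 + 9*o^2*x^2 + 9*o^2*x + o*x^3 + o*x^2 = (4*o + x)*(5*o + x)*(o*x + o)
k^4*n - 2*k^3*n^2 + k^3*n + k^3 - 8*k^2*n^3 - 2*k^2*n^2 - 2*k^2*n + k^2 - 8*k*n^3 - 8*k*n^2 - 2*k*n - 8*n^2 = (k + 1)*(k - 4*n)*(k + 2*n)*(k*n + 1)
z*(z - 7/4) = z^2 - 7*z/4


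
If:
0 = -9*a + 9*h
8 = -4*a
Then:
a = -2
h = -2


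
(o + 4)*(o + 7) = o^2 + 11*o + 28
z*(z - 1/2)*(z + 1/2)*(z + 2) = z^4 + 2*z^3 - z^2/4 - z/2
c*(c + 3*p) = c^2 + 3*c*p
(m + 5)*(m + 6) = m^2 + 11*m + 30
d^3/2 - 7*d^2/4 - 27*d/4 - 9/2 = (d/2 + 1/2)*(d - 6)*(d + 3/2)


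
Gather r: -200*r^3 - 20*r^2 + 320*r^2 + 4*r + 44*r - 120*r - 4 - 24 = -200*r^3 + 300*r^2 - 72*r - 28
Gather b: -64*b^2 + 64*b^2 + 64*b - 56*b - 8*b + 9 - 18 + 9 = 0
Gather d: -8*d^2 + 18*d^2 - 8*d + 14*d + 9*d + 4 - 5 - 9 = 10*d^2 + 15*d - 10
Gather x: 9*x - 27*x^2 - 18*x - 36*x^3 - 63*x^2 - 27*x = -36*x^3 - 90*x^2 - 36*x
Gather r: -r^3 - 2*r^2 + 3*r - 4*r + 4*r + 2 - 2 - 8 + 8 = -r^3 - 2*r^2 + 3*r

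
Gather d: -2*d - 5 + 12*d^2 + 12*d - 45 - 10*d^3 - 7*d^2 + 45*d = -10*d^3 + 5*d^2 + 55*d - 50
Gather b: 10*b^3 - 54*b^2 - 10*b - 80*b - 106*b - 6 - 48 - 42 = 10*b^3 - 54*b^2 - 196*b - 96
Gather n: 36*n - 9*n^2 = -9*n^2 + 36*n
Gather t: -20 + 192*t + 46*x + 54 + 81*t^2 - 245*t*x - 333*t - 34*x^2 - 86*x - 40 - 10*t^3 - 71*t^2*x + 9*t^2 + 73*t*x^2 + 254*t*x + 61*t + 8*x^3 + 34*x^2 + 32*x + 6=-10*t^3 + t^2*(90 - 71*x) + t*(73*x^2 + 9*x - 80) + 8*x^3 - 8*x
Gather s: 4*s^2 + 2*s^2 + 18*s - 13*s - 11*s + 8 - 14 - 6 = 6*s^2 - 6*s - 12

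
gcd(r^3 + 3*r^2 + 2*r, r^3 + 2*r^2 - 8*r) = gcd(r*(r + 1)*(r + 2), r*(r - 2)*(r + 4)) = r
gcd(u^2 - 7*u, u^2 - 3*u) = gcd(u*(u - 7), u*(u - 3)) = u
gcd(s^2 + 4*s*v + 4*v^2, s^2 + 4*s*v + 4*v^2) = s^2 + 4*s*v + 4*v^2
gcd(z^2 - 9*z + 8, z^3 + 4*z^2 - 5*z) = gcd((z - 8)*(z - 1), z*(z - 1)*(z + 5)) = z - 1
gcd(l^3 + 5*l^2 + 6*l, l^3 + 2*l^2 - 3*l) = l^2 + 3*l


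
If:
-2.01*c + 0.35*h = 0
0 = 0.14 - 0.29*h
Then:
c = 0.08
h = 0.48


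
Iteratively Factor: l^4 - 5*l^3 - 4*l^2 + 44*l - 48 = (l - 2)*(l^3 - 3*l^2 - 10*l + 24) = (l - 4)*(l - 2)*(l^2 + l - 6) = (l - 4)*(l - 2)^2*(l + 3)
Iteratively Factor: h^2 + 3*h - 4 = (h + 4)*(h - 1)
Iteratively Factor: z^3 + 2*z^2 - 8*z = (z + 4)*(z^2 - 2*z) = (z - 2)*(z + 4)*(z)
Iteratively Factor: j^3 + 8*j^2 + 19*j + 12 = (j + 3)*(j^2 + 5*j + 4) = (j + 1)*(j + 3)*(j + 4)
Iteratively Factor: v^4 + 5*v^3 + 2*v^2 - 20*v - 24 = (v + 2)*(v^3 + 3*v^2 - 4*v - 12) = (v + 2)*(v + 3)*(v^2 - 4) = (v + 2)^2*(v + 3)*(v - 2)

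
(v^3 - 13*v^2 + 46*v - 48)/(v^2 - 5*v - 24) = (v^2 - 5*v + 6)/(v + 3)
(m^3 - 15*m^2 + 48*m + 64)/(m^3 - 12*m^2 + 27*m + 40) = (m - 8)/(m - 5)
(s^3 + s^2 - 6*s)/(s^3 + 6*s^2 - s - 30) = s/(s + 5)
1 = 1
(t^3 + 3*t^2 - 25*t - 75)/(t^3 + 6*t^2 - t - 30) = (t - 5)/(t - 2)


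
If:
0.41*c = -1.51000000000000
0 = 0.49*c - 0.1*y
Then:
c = -3.68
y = -18.05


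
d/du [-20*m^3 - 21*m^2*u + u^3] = -21*m^2 + 3*u^2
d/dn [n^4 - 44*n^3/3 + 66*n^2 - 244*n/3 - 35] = 4*n^3 - 44*n^2 + 132*n - 244/3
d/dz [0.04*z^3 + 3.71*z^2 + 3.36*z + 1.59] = 0.12*z^2 + 7.42*z + 3.36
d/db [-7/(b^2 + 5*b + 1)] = 7*(2*b + 5)/(b^2 + 5*b + 1)^2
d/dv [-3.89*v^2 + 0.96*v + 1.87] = 0.96 - 7.78*v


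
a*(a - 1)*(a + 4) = a^3 + 3*a^2 - 4*a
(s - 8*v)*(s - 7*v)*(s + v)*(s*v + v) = s^4*v - 14*s^3*v^2 + s^3*v + 41*s^2*v^3 - 14*s^2*v^2 + 56*s*v^4 + 41*s*v^3 + 56*v^4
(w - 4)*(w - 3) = w^2 - 7*w + 12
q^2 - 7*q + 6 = (q - 6)*(q - 1)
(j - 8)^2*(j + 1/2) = j^3 - 31*j^2/2 + 56*j + 32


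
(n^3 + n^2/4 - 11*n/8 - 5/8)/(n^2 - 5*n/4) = n + 3/2 + 1/(2*n)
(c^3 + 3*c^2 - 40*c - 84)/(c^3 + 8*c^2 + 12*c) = (c^2 + c - 42)/(c*(c + 6))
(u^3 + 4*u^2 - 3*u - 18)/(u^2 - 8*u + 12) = (u^2 + 6*u + 9)/(u - 6)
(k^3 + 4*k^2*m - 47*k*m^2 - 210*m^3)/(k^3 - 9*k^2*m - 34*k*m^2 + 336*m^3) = (k + 5*m)/(k - 8*m)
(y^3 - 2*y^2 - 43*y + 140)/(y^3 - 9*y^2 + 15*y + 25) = (y^2 + 3*y - 28)/(y^2 - 4*y - 5)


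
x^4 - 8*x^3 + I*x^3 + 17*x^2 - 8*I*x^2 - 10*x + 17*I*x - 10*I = (x - 5)*(x - 2)*(x - 1)*(x + I)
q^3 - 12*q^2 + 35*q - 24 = (q - 8)*(q - 3)*(q - 1)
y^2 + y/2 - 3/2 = (y - 1)*(y + 3/2)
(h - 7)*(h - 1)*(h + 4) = h^3 - 4*h^2 - 25*h + 28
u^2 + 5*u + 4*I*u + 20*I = (u + 5)*(u + 4*I)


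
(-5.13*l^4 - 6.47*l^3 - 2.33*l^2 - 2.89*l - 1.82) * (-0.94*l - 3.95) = 4.8222*l^5 + 26.3453*l^4 + 27.7467*l^3 + 11.9201*l^2 + 13.1263*l + 7.189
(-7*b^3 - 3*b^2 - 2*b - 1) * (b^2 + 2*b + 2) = -7*b^5 - 17*b^4 - 22*b^3 - 11*b^2 - 6*b - 2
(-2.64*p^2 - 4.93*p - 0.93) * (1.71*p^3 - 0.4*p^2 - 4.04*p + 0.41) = -4.5144*p^5 - 7.3743*p^4 + 11.0473*p^3 + 19.2068*p^2 + 1.7359*p - 0.3813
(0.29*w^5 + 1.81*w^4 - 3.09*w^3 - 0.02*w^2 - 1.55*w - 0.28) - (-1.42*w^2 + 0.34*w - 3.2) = 0.29*w^5 + 1.81*w^4 - 3.09*w^3 + 1.4*w^2 - 1.89*w + 2.92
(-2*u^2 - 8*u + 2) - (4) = -2*u^2 - 8*u - 2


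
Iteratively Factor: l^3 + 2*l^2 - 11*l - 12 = (l + 1)*(l^2 + l - 12) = (l + 1)*(l + 4)*(l - 3)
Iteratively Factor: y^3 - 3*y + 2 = (y - 1)*(y^2 + y - 2) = (y - 1)*(y + 2)*(y - 1)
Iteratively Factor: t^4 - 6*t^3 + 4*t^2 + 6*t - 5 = (t + 1)*(t^3 - 7*t^2 + 11*t - 5) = (t - 1)*(t + 1)*(t^2 - 6*t + 5) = (t - 5)*(t - 1)*(t + 1)*(t - 1)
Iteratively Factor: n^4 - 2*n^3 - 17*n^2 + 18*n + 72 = (n + 3)*(n^3 - 5*n^2 - 2*n + 24) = (n - 4)*(n + 3)*(n^2 - n - 6) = (n - 4)*(n - 3)*(n + 3)*(n + 2)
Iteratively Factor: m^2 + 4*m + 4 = (m + 2)*(m + 2)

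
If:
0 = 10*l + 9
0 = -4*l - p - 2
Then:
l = -9/10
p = 8/5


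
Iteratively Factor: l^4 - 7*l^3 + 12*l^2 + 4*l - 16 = (l + 1)*(l^3 - 8*l^2 + 20*l - 16) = (l - 2)*(l + 1)*(l^2 - 6*l + 8) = (l - 4)*(l - 2)*(l + 1)*(l - 2)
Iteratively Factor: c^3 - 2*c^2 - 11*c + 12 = (c - 1)*(c^2 - c - 12) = (c - 1)*(c + 3)*(c - 4)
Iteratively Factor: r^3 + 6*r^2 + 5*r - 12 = (r + 4)*(r^2 + 2*r - 3) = (r + 3)*(r + 4)*(r - 1)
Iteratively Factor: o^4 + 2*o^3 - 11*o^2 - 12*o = (o - 3)*(o^3 + 5*o^2 + 4*o) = o*(o - 3)*(o^2 + 5*o + 4) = o*(o - 3)*(o + 4)*(o + 1)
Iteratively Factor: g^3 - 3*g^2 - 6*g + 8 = (g - 4)*(g^2 + g - 2) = (g - 4)*(g - 1)*(g + 2)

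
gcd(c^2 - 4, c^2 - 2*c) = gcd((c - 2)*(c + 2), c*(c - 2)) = c - 2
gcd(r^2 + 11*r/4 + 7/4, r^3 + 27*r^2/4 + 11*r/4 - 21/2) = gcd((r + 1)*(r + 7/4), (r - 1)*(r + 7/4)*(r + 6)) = r + 7/4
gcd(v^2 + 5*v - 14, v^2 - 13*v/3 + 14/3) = v - 2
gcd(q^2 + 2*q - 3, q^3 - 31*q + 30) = q - 1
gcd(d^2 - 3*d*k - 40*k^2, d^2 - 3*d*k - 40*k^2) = d^2 - 3*d*k - 40*k^2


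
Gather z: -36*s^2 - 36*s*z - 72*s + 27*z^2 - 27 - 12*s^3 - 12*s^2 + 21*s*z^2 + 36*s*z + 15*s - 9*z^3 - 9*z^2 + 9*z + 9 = -12*s^3 - 48*s^2 - 57*s - 9*z^3 + z^2*(21*s + 18) + 9*z - 18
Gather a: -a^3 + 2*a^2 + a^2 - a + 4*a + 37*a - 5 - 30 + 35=-a^3 + 3*a^2 + 40*a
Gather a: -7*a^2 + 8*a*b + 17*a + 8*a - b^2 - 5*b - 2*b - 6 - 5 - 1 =-7*a^2 + a*(8*b + 25) - b^2 - 7*b - 12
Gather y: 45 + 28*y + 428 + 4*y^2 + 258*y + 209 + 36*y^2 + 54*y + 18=40*y^2 + 340*y + 700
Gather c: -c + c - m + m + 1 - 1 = 0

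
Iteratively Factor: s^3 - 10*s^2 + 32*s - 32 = (s - 4)*(s^2 - 6*s + 8) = (s - 4)^2*(s - 2)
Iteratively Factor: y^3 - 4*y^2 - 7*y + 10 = (y + 2)*(y^2 - 6*y + 5) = (y - 1)*(y + 2)*(y - 5)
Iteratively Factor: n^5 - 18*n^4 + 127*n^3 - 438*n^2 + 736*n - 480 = (n - 5)*(n^4 - 13*n^3 + 62*n^2 - 128*n + 96) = (n - 5)*(n - 4)*(n^3 - 9*n^2 + 26*n - 24) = (n - 5)*(n - 4)*(n - 3)*(n^2 - 6*n + 8) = (n - 5)*(n - 4)^2*(n - 3)*(n - 2)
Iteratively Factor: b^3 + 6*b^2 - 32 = (b + 4)*(b^2 + 2*b - 8) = (b + 4)^2*(b - 2)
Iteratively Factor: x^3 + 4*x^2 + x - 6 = (x + 3)*(x^2 + x - 2) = (x + 2)*(x + 3)*(x - 1)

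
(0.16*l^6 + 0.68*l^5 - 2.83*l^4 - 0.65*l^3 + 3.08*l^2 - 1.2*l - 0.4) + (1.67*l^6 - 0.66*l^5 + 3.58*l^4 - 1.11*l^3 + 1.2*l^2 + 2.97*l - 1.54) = 1.83*l^6 + 0.02*l^5 + 0.75*l^4 - 1.76*l^3 + 4.28*l^2 + 1.77*l - 1.94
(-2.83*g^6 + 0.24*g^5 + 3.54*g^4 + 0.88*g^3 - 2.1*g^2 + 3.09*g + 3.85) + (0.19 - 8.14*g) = -2.83*g^6 + 0.24*g^5 + 3.54*g^4 + 0.88*g^3 - 2.1*g^2 - 5.05*g + 4.04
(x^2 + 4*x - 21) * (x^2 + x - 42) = x^4 + 5*x^3 - 59*x^2 - 189*x + 882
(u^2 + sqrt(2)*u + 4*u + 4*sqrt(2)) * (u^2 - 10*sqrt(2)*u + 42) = u^4 - 9*sqrt(2)*u^3 + 4*u^3 - 36*sqrt(2)*u^2 + 22*u^2 + 42*sqrt(2)*u + 88*u + 168*sqrt(2)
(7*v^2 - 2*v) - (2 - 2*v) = 7*v^2 - 2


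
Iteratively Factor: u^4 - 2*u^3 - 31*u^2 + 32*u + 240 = (u - 4)*(u^3 + 2*u^2 - 23*u - 60) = (u - 4)*(u + 3)*(u^2 - u - 20) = (u - 4)*(u + 3)*(u + 4)*(u - 5)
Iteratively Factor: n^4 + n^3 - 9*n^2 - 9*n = (n)*(n^3 + n^2 - 9*n - 9) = n*(n + 3)*(n^2 - 2*n - 3) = n*(n - 3)*(n + 3)*(n + 1)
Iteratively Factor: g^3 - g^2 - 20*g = (g - 5)*(g^2 + 4*g) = (g - 5)*(g + 4)*(g)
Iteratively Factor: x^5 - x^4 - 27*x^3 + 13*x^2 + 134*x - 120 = (x - 1)*(x^4 - 27*x^2 - 14*x + 120) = (x - 1)*(x + 3)*(x^3 - 3*x^2 - 18*x + 40) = (x - 5)*(x - 1)*(x + 3)*(x^2 + 2*x - 8) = (x - 5)*(x - 1)*(x + 3)*(x + 4)*(x - 2)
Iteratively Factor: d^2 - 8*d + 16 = (d - 4)*(d - 4)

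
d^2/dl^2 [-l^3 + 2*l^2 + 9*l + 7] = 4 - 6*l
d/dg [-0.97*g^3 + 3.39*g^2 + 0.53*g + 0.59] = -2.91*g^2 + 6.78*g + 0.53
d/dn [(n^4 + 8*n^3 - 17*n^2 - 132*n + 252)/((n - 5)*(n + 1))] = 2*(n^5 - 2*n^4 - 42*n^3 + 40*n^2 - 167*n + 834)/(n^4 - 8*n^3 + 6*n^2 + 40*n + 25)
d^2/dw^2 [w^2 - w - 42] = 2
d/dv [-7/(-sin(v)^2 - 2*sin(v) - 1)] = -14*cos(v)/(sin(v) + 1)^3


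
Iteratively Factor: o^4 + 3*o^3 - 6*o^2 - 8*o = (o + 4)*(o^3 - o^2 - 2*o) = (o - 2)*(o + 4)*(o^2 + o) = o*(o - 2)*(o + 4)*(o + 1)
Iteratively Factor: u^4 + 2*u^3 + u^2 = (u)*(u^3 + 2*u^2 + u) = u^2*(u^2 + 2*u + 1) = u^2*(u + 1)*(u + 1)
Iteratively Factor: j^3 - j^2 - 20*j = (j + 4)*(j^2 - 5*j) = j*(j + 4)*(j - 5)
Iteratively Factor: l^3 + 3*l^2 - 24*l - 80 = (l - 5)*(l^2 + 8*l + 16) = (l - 5)*(l + 4)*(l + 4)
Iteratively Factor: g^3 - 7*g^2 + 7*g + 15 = (g - 3)*(g^2 - 4*g - 5) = (g - 5)*(g - 3)*(g + 1)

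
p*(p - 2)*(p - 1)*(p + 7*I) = p^4 - 3*p^3 + 7*I*p^3 + 2*p^2 - 21*I*p^2 + 14*I*p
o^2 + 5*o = o*(o + 5)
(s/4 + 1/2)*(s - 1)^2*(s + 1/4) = s^4/4 + s^3/16 - 3*s^2/4 + 5*s/16 + 1/8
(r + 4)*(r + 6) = r^2 + 10*r + 24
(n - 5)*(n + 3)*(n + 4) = n^3 + 2*n^2 - 23*n - 60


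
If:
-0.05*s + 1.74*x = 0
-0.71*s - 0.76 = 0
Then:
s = -1.07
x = -0.03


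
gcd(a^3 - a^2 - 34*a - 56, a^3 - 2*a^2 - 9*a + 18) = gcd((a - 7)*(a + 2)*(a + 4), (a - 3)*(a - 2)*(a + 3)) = 1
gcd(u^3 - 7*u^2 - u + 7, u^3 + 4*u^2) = 1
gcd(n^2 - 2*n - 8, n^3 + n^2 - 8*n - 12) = n + 2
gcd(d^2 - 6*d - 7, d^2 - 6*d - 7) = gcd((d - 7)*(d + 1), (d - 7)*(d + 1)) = d^2 - 6*d - 7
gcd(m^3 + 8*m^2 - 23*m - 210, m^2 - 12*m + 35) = m - 5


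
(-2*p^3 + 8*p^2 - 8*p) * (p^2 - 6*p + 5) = -2*p^5 + 20*p^4 - 66*p^3 + 88*p^2 - 40*p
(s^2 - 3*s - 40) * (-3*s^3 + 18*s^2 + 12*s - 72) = -3*s^5 + 27*s^4 + 78*s^3 - 828*s^2 - 264*s + 2880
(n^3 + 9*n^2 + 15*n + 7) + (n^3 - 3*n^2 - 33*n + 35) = 2*n^3 + 6*n^2 - 18*n + 42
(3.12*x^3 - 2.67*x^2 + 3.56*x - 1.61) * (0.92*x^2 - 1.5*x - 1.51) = 2.8704*x^5 - 7.1364*x^4 + 2.569*x^3 - 2.7895*x^2 - 2.9606*x + 2.4311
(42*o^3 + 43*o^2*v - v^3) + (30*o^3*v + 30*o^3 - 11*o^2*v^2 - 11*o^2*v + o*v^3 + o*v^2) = 30*o^3*v + 72*o^3 - 11*o^2*v^2 + 32*o^2*v + o*v^3 + o*v^2 - v^3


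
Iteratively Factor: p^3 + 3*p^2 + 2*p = (p + 2)*(p^2 + p) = (p + 1)*(p + 2)*(p)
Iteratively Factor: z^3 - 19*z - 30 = (z + 2)*(z^2 - 2*z - 15) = (z + 2)*(z + 3)*(z - 5)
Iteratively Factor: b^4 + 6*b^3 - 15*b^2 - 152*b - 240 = (b + 4)*(b^3 + 2*b^2 - 23*b - 60) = (b + 4)^2*(b^2 - 2*b - 15) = (b + 3)*(b + 4)^2*(b - 5)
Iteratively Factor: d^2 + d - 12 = (d + 4)*(d - 3)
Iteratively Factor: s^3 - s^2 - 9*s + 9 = (s + 3)*(s^2 - 4*s + 3) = (s - 3)*(s + 3)*(s - 1)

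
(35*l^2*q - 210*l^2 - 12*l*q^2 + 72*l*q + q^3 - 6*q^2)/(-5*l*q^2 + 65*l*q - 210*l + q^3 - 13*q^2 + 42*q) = (-7*l + q)/(q - 7)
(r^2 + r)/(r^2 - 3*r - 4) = r/(r - 4)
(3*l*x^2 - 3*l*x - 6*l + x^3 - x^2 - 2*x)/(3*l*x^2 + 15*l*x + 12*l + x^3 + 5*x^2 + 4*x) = (x - 2)/(x + 4)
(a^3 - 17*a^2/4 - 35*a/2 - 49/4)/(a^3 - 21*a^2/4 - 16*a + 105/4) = (4*a^2 + 11*a + 7)/(4*a^2 + 7*a - 15)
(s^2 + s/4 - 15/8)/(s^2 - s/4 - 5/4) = (s + 3/2)/(s + 1)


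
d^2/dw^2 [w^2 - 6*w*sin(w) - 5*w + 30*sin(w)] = 6*w*sin(w) - 30*sin(w) - 12*cos(w) + 2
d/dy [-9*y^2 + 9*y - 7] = 9 - 18*y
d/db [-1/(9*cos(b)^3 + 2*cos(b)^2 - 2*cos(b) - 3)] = (-27*cos(b)^2 - 4*cos(b) + 2)*sin(b)/(9*cos(b)^3 + 2*cos(b)^2 - 2*cos(b) - 3)^2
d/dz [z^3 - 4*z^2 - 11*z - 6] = 3*z^2 - 8*z - 11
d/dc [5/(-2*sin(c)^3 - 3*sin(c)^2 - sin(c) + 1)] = 5*(6*sin(c)^2 + 6*sin(c) + 1)*cos(c)/(2*sin(c)^3 + 3*sin(c)^2 + sin(c) - 1)^2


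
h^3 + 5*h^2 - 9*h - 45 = (h - 3)*(h + 3)*(h + 5)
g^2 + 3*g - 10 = (g - 2)*(g + 5)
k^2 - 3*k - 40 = (k - 8)*(k + 5)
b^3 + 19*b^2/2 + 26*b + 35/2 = (b + 1)*(b + 7/2)*(b + 5)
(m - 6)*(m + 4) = m^2 - 2*m - 24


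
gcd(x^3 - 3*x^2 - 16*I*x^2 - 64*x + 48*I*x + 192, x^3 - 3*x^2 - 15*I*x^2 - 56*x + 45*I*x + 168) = x^2 + x*(-3 - 8*I) + 24*I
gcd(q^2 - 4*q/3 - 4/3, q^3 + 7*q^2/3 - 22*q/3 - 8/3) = q - 2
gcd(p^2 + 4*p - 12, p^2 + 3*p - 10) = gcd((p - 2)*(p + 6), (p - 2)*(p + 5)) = p - 2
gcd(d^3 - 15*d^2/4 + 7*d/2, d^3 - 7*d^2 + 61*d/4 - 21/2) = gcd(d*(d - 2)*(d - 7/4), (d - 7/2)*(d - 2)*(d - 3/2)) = d - 2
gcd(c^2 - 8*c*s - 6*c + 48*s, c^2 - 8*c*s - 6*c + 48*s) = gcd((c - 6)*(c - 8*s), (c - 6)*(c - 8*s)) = -c^2 + 8*c*s + 6*c - 48*s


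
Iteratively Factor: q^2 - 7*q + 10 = (q - 5)*(q - 2)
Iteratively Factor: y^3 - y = (y - 1)*(y^2 + y) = (y - 1)*(y + 1)*(y)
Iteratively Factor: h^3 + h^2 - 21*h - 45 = (h + 3)*(h^2 - 2*h - 15) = (h - 5)*(h + 3)*(h + 3)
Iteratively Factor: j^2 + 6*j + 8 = (j + 2)*(j + 4)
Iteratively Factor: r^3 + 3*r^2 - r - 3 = (r + 3)*(r^2 - 1) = (r + 1)*(r + 3)*(r - 1)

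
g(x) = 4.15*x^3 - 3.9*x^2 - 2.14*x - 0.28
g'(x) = 12.45*x^2 - 7.8*x - 2.14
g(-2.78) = -113.63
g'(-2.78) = 115.76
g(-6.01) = -1029.18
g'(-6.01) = 494.43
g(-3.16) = -163.41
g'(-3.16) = 146.83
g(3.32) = 101.49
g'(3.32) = 109.19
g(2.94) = 65.18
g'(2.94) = 82.54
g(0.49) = -1.78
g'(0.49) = -2.97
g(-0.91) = -4.69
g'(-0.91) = 15.27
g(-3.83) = -282.45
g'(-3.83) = 210.36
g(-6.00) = -1024.24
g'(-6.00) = 492.86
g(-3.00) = -141.01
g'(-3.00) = 133.31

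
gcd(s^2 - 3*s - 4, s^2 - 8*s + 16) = s - 4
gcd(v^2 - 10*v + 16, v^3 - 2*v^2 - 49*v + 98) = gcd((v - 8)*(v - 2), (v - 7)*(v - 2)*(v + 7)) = v - 2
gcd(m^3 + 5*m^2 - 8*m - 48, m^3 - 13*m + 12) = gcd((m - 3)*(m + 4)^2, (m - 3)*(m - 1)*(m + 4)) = m^2 + m - 12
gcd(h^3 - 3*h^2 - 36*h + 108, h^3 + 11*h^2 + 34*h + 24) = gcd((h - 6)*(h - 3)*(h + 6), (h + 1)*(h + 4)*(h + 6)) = h + 6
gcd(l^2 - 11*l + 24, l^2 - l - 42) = 1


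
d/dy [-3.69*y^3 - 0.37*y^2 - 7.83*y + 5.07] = -11.07*y^2 - 0.74*y - 7.83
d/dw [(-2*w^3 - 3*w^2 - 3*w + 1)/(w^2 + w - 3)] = 2*(-w^4 - 2*w^3 + 9*w^2 + 8*w + 4)/(w^4 + 2*w^3 - 5*w^2 - 6*w + 9)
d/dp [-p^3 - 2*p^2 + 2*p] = -3*p^2 - 4*p + 2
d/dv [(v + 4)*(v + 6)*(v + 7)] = 3*v^2 + 34*v + 94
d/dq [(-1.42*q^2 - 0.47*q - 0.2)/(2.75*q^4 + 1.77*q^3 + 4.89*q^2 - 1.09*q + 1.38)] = (7.81*q^5 + 6.3909*q^4 + 3.8638*q^3 + 4.9081*q^2 - 1.9632*q - 0.8666)/(7.5625*q^8 + 9.735*q^7 + 30.0279*q^6 + 11.3156*q^5 + 27.6435*q^4 - 5.775*q^3 + 14.6845*q^2 - 3.0084*q + 1.9044)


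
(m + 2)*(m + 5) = m^2 + 7*m + 10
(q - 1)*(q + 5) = q^2 + 4*q - 5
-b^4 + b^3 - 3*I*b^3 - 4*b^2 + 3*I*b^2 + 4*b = b*(b + 4*I)*(I*b + 1)*(I*b - I)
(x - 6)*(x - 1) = x^2 - 7*x + 6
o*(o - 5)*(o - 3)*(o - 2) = o^4 - 10*o^3 + 31*o^2 - 30*o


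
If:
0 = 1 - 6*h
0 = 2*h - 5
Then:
No Solution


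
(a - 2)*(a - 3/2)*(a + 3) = a^3 - a^2/2 - 15*a/2 + 9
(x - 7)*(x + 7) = x^2 - 49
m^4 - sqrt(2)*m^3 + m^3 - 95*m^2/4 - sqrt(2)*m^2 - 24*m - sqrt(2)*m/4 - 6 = (m + 1/2)^2*(m - 4*sqrt(2))*(m + 3*sqrt(2))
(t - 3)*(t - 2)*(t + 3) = t^3 - 2*t^2 - 9*t + 18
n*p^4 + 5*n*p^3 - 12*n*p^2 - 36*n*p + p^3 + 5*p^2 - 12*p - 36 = (p - 3)*(p + 2)*(p + 6)*(n*p + 1)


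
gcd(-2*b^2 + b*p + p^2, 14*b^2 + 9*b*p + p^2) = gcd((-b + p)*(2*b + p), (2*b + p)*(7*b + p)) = 2*b + p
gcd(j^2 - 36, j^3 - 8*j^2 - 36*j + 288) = j^2 - 36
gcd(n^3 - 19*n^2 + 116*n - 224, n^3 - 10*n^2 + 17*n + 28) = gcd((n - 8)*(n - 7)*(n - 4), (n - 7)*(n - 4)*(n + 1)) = n^2 - 11*n + 28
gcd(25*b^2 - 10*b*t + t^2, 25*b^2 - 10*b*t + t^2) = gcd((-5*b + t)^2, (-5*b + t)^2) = 25*b^2 - 10*b*t + t^2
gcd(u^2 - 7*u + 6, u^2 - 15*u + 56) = 1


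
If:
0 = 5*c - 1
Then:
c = 1/5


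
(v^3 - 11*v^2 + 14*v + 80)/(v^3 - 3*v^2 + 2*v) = (v^3 - 11*v^2 + 14*v + 80)/(v*(v^2 - 3*v + 2))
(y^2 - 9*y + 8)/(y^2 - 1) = (y - 8)/(y + 1)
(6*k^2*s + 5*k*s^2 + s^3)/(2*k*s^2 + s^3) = (3*k + s)/s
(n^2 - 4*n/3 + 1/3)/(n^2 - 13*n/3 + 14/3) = (3*n^2 - 4*n + 1)/(3*n^2 - 13*n + 14)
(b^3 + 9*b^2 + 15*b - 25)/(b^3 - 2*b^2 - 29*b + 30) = (b + 5)/(b - 6)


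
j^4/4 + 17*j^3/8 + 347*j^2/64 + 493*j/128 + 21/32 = (j/4 + 1)*(j + 1/4)*(j + 3/4)*(j + 7/2)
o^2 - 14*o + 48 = (o - 8)*(o - 6)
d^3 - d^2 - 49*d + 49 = (d - 7)*(d - 1)*(d + 7)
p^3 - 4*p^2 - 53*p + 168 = (p - 8)*(p - 3)*(p + 7)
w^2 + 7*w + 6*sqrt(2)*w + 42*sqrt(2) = (w + 7)*(w + 6*sqrt(2))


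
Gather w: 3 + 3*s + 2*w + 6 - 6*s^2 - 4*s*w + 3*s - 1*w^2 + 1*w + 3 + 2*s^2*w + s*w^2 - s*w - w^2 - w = -6*s^2 + 6*s + w^2*(s - 2) + w*(2*s^2 - 5*s + 2) + 12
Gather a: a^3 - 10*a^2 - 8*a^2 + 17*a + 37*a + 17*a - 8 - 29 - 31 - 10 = a^3 - 18*a^2 + 71*a - 78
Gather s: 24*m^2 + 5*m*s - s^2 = 24*m^2 + 5*m*s - s^2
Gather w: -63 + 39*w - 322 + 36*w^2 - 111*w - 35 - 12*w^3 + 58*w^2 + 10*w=-12*w^3 + 94*w^2 - 62*w - 420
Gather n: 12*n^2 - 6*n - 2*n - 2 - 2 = 12*n^2 - 8*n - 4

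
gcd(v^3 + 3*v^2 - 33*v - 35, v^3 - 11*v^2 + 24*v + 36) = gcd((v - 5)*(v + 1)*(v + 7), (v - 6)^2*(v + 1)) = v + 1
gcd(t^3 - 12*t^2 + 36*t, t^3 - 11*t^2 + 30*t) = t^2 - 6*t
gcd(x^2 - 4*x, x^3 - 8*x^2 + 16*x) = x^2 - 4*x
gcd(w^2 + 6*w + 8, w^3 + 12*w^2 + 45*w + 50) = w + 2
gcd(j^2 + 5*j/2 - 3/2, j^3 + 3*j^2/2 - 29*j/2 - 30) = j + 3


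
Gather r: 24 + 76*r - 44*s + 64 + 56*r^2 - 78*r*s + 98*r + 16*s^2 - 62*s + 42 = 56*r^2 + r*(174 - 78*s) + 16*s^2 - 106*s + 130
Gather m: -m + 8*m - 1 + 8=7*m + 7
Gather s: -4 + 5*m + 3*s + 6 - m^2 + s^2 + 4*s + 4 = -m^2 + 5*m + s^2 + 7*s + 6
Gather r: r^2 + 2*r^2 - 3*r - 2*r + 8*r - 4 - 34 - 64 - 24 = 3*r^2 + 3*r - 126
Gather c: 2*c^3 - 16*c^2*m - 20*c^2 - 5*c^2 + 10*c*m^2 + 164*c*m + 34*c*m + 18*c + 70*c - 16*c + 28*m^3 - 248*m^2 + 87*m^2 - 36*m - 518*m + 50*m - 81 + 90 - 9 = 2*c^3 + c^2*(-16*m - 25) + c*(10*m^2 + 198*m + 72) + 28*m^3 - 161*m^2 - 504*m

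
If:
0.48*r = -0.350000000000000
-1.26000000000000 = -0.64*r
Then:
No Solution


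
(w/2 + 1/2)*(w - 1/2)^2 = w^3/2 - 3*w/8 + 1/8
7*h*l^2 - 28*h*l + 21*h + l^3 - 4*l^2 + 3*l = (7*h + l)*(l - 3)*(l - 1)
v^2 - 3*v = v*(v - 3)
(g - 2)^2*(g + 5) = g^3 + g^2 - 16*g + 20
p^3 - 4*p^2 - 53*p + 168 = (p - 8)*(p - 3)*(p + 7)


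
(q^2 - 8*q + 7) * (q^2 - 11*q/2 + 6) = q^4 - 27*q^3/2 + 57*q^2 - 173*q/2 + 42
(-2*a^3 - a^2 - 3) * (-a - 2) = 2*a^4 + 5*a^3 + 2*a^2 + 3*a + 6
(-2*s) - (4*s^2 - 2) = -4*s^2 - 2*s + 2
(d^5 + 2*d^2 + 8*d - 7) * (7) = 7*d^5 + 14*d^2 + 56*d - 49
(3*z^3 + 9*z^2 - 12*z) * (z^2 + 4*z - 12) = 3*z^5 + 21*z^4 - 12*z^3 - 156*z^2 + 144*z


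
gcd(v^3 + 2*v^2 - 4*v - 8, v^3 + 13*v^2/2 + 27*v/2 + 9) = v + 2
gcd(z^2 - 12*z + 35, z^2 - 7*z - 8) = 1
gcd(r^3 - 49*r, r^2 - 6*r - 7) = r - 7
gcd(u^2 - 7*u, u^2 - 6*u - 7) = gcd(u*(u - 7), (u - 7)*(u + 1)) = u - 7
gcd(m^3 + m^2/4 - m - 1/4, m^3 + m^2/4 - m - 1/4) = m^3 + m^2/4 - m - 1/4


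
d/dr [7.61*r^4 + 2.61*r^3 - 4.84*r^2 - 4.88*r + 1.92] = 30.44*r^3 + 7.83*r^2 - 9.68*r - 4.88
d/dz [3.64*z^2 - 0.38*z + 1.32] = 7.28*z - 0.38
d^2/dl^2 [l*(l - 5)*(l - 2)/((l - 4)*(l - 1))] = 8*(-l^3 + 6*l^2 - 18*l + 22)/(l^6 - 15*l^5 + 87*l^4 - 245*l^3 + 348*l^2 - 240*l + 64)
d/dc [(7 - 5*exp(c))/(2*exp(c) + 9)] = -59*exp(c)/(2*exp(c) + 9)^2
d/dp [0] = 0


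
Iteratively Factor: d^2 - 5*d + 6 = (d - 2)*(d - 3)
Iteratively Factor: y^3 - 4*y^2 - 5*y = (y)*(y^2 - 4*y - 5) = y*(y + 1)*(y - 5)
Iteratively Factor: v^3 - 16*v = (v - 4)*(v^2 + 4*v) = v*(v - 4)*(v + 4)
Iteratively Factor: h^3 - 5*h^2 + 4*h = (h)*(h^2 - 5*h + 4) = h*(h - 1)*(h - 4)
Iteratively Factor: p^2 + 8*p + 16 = (p + 4)*(p + 4)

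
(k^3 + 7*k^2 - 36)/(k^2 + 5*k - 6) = (k^2 + k - 6)/(k - 1)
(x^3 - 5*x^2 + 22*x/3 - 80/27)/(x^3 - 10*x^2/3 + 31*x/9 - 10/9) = (x - 8/3)/(x - 1)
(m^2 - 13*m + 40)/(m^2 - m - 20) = (m - 8)/(m + 4)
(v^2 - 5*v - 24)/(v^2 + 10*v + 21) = (v - 8)/(v + 7)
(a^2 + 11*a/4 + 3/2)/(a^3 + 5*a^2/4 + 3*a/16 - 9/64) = 16*(a + 2)/(16*a^2 + 8*a - 3)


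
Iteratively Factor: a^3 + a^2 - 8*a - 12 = (a + 2)*(a^2 - a - 6) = (a + 2)^2*(a - 3)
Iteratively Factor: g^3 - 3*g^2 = (g)*(g^2 - 3*g) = g^2*(g - 3)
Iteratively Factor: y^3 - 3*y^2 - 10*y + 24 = (y - 4)*(y^2 + y - 6) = (y - 4)*(y - 2)*(y + 3)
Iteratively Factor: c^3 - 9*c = (c - 3)*(c^2 + 3*c) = c*(c - 3)*(c + 3)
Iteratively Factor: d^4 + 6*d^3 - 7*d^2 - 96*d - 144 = (d + 4)*(d^3 + 2*d^2 - 15*d - 36) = (d + 3)*(d + 4)*(d^2 - d - 12) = (d - 4)*(d + 3)*(d + 4)*(d + 3)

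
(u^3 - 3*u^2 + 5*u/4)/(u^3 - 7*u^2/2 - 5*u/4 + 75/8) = 2*u*(2*u - 1)/(4*u^2 - 4*u - 15)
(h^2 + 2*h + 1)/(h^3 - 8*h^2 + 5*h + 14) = (h + 1)/(h^2 - 9*h + 14)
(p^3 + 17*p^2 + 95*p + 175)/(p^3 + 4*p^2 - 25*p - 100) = (p^2 + 12*p + 35)/(p^2 - p - 20)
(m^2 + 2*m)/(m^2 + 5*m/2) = 2*(m + 2)/(2*m + 5)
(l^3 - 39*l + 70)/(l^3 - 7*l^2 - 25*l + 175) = (l^2 + 5*l - 14)/(l^2 - 2*l - 35)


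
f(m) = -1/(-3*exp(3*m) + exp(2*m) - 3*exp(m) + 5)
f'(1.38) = -0.02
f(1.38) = 0.01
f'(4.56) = -0.00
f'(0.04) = -62.46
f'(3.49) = -0.00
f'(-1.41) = -0.04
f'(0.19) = -2.72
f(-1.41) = -0.23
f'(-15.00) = 0.00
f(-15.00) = -0.20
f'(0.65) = -0.19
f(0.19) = 0.40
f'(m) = -(9*exp(3*m) - 2*exp(2*m) + 3*exp(m))/(-3*exp(3*m) + exp(2*m) - 3*exp(m) + 5)^2 = (-9*exp(2*m) + 2*exp(m) - 3)*exp(m)/(3*exp(3*m) - exp(2*m) + 3*exp(m) - 5)^2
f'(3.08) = -0.00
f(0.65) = 0.06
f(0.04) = 2.37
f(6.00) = 0.00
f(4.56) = 0.00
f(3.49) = 0.00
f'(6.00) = 0.00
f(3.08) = 0.00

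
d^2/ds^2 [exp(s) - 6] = exp(s)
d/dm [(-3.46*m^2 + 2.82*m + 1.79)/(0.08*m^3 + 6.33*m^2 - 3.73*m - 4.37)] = (0.2768*m^4 - 0.4512*m^3 - 5.3744*m^2 + 7.579*m - 5.6467)/(0.0064*m^6 + 1.0128*m^5 + 39.4721*m^4 - 47.921*m^3 - 41.4113*m^2 + 32.6002*m + 19.0969)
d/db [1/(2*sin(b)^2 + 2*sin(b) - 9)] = -(2*sin(2*b) + 2*cos(b))/(-2*sin(b) + cos(2*b) + 8)^2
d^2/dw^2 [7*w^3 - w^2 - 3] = 42*w - 2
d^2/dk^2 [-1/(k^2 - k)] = 2*(k*(k - 1) - (2*k - 1)^2)/(k^3*(k - 1)^3)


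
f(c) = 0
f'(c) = 0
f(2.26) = 0.00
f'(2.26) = 0.00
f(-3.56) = 0.00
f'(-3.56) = 0.00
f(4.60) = 0.00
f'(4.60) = 0.00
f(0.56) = 0.00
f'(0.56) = 0.00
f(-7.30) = 0.00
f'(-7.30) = 0.00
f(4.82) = 0.00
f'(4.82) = 0.00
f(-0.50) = 0.00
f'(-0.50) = 0.00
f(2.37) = 0.00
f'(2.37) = 0.00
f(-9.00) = 0.00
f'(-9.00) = 0.00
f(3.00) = 0.00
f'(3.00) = 0.00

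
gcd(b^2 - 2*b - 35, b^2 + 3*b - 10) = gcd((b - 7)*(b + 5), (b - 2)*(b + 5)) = b + 5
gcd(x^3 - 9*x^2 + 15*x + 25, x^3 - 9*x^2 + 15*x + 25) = x^3 - 9*x^2 + 15*x + 25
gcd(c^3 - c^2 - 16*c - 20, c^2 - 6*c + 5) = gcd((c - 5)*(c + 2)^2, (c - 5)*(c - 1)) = c - 5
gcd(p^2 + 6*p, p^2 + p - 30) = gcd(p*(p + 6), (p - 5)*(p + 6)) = p + 6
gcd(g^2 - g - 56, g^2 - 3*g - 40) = g - 8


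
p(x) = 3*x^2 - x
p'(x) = 6*x - 1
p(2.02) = 10.22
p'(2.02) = 11.12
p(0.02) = -0.02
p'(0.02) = -0.88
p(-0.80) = 2.72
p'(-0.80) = -5.80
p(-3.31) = 36.18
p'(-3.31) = -20.86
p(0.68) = 0.71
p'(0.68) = 3.08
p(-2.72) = 24.92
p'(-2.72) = -17.32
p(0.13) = -0.08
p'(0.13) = -0.22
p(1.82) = 8.12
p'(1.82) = 9.92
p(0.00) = 0.00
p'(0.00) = -1.00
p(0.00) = 0.00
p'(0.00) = -1.00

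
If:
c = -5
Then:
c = -5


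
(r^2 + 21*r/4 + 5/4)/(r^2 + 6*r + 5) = (r + 1/4)/(r + 1)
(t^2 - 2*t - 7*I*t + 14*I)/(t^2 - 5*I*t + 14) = (t - 2)/(t + 2*I)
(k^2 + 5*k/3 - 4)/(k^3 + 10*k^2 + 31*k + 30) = (k - 4/3)/(k^2 + 7*k + 10)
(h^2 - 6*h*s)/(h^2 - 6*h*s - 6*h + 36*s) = h/(h - 6)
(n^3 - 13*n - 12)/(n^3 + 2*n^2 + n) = (n^2 - n - 12)/(n*(n + 1))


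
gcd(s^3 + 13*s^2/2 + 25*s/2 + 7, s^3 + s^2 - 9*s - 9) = s + 1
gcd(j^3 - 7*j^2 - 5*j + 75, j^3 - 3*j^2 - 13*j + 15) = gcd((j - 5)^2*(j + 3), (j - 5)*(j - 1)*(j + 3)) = j^2 - 2*j - 15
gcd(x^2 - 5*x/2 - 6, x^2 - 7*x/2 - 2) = x - 4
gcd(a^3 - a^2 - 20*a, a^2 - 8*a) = a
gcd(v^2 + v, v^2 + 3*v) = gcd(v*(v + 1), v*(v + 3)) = v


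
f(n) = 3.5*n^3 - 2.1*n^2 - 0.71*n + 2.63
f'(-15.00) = 2424.79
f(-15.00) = -12271.72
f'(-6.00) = 402.49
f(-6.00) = -824.71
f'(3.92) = 144.17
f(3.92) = 178.40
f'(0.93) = 4.47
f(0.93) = 2.97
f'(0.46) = -0.42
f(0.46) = 2.20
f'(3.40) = 106.39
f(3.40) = 113.50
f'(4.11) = 159.40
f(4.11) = 207.23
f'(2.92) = 76.55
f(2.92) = 69.79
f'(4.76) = 217.20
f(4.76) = 329.15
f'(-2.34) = 66.61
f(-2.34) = -52.05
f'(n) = 10.5*n^2 - 4.2*n - 0.71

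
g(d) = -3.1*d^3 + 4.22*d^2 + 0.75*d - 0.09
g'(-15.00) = -2218.35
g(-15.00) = 11400.66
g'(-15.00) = -2218.35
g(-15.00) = 11400.66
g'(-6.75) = -479.95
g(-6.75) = 1140.52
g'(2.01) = -19.86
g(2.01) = -6.71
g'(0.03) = 0.99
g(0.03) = -0.06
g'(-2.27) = -66.33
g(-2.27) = 56.21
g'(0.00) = 0.75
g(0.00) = -0.09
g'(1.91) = -17.06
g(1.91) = -4.86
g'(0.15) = 1.81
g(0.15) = 0.11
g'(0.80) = 1.55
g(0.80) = 1.62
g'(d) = -9.3*d^2 + 8.44*d + 0.75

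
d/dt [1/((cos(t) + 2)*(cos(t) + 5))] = (2*cos(t) + 7)*sin(t)/((cos(t) + 2)^2*(cos(t) + 5)^2)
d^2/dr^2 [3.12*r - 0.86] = 0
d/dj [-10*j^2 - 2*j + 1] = -20*j - 2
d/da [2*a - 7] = 2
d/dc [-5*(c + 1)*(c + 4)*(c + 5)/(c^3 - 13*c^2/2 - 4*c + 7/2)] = 330*(c^2 + 2*c - 11)/(4*c^4 - 60*c^3 + 253*c^2 - 210*c + 49)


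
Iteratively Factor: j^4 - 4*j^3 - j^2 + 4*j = (j - 1)*(j^3 - 3*j^2 - 4*j) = j*(j - 1)*(j^2 - 3*j - 4) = j*(j - 1)*(j + 1)*(j - 4)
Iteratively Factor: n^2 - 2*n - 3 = (n - 3)*(n + 1)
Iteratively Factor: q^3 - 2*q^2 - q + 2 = (q - 2)*(q^2 - 1) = (q - 2)*(q - 1)*(q + 1)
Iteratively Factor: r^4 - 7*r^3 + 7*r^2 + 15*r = (r)*(r^3 - 7*r^2 + 7*r + 15) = r*(r - 5)*(r^2 - 2*r - 3) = r*(r - 5)*(r + 1)*(r - 3)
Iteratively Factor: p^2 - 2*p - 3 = (p - 3)*(p + 1)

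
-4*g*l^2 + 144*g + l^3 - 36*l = (-4*g + l)*(l - 6)*(l + 6)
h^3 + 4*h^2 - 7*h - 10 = (h - 2)*(h + 1)*(h + 5)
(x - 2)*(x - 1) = x^2 - 3*x + 2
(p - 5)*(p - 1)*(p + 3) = p^3 - 3*p^2 - 13*p + 15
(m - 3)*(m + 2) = m^2 - m - 6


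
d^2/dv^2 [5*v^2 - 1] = 10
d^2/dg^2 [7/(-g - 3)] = -14/(g + 3)^3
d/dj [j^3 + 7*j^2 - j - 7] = 3*j^2 + 14*j - 1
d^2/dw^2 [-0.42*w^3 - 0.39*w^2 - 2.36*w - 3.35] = -2.52*w - 0.78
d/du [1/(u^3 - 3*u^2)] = 3*(2 - u)/(u^3*(u - 3)^2)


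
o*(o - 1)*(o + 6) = o^3 + 5*o^2 - 6*o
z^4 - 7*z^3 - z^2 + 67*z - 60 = (z - 5)*(z - 4)*(z - 1)*(z + 3)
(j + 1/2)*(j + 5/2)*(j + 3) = j^3 + 6*j^2 + 41*j/4 + 15/4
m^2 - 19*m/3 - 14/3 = (m - 7)*(m + 2/3)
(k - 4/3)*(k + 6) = k^2 + 14*k/3 - 8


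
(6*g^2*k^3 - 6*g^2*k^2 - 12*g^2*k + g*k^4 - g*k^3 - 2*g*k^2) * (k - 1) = 6*g^2*k^4 - 12*g^2*k^3 - 6*g^2*k^2 + 12*g^2*k + g*k^5 - 2*g*k^4 - g*k^3 + 2*g*k^2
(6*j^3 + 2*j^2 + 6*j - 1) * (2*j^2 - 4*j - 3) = 12*j^5 - 20*j^4 - 14*j^3 - 32*j^2 - 14*j + 3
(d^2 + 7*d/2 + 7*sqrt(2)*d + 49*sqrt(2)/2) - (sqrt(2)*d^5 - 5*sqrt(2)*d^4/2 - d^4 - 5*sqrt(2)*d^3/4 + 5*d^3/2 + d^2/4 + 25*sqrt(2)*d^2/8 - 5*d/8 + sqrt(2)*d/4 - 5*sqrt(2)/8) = -sqrt(2)*d^5 + d^4 + 5*sqrt(2)*d^4/2 - 5*d^3/2 + 5*sqrt(2)*d^3/4 - 25*sqrt(2)*d^2/8 + 3*d^2/4 + 33*d/8 + 27*sqrt(2)*d/4 + 201*sqrt(2)/8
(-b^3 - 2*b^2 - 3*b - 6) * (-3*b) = 3*b^4 + 6*b^3 + 9*b^2 + 18*b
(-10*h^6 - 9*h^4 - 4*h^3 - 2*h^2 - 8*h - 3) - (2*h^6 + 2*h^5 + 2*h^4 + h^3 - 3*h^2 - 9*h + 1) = -12*h^6 - 2*h^5 - 11*h^4 - 5*h^3 + h^2 + h - 4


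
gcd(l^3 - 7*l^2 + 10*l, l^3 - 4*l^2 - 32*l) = l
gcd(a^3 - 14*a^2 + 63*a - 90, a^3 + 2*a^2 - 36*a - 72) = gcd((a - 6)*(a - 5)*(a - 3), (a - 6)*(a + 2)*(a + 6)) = a - 6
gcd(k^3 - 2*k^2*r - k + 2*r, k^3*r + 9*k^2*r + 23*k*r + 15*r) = k + 1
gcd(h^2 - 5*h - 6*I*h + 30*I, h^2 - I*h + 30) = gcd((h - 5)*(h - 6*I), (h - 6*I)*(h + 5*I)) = h - 6*I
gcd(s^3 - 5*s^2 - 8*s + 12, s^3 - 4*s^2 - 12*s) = s^2 - 4*s - 12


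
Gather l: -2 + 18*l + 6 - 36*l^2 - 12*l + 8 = -36*l^2 + 6*l + 12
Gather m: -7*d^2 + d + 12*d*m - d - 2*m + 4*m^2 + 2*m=-7*d^2 + 12*d*m + 4*m^2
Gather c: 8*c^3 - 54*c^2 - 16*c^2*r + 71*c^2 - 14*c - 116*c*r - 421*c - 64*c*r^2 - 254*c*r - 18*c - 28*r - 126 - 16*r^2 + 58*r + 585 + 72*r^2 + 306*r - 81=8*c^3 + c^2*(17 - 16*r) + c*(-64*r^2 - 370*r - 453) + 56*r^2 + 336*r + 378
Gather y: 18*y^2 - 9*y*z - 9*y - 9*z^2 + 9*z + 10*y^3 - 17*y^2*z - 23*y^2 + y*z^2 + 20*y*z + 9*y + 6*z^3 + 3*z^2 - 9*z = 10*y^3 + y^2*(-17*z - 5) + y*(z^2 + 11*z) + 6*z^3 - 6*z^2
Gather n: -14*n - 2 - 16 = -14*n - 18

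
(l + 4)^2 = l^2 + 8*l + 16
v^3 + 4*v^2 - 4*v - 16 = (v - 2)*(v + 2)*(v + 4)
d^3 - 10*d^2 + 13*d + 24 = (d - 8)*(d - 3)*(d + 1)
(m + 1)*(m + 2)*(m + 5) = m^3 + 8*m^2 + 17*m + 10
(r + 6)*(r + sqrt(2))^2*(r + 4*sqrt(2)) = r^4 + 6*r^3 + 6*sqrt(2)*r^3 + 18*r^2 + 36*sqrt(2)*r^2 + 8*sqrt(2)*r + 108*r + 48*sqrt(2)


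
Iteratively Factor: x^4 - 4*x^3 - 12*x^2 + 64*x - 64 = (x + 4)*(x^3 - 8*x^2 + 20*x - 16) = (x - 2)*(x + 4)*(x^2 - 6*x + 8) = (x - 2)^2*(x + 4)*(x - 4)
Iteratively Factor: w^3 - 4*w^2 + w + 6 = (w - 2)*(w^2 - 2*w - 3) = (w - 2)*(w + 1)*(w - 3)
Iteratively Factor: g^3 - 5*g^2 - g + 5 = (g - 5)*(g^2 - 1) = (g - 5)*(g - 1)*(g + 1)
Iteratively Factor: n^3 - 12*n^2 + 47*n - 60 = (n - 4)*(n^2 - 8*n + 15) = (n - 5)*(n - 4)*(n - 3)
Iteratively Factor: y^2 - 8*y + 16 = (y - 4)*(y - 4)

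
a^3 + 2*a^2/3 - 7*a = a*(a - 7/3)*(a + 3)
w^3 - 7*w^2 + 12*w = w*(w - 4)*(w - 3)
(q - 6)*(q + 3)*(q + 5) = q^3 + 2*q^2 - 33*q - 90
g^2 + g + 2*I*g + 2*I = (g + 1)*(g + 2*I)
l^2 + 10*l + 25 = (l + 5)^2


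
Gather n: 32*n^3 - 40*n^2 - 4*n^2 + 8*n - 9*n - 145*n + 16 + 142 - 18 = 32*n^3 - 44*n^2 - 146*n + 140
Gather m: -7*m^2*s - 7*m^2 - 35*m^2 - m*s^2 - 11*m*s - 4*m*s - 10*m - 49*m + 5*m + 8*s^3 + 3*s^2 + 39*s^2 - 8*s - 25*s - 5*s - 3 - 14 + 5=m^2*(-7*s - 42) + m*(-s^2 - 15*s - 54) + 8*s^3 + 42*s^2 - 38*s - 12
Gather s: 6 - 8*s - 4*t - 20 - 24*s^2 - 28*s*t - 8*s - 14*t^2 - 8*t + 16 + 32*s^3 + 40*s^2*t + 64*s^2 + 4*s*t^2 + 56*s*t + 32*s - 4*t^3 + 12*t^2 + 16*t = 32*s^3 + s^2*(40*t + 40) + s*(4*t^2 + 28*t + 16) - 4*t^3 - 2*t^2 + 4*t + 2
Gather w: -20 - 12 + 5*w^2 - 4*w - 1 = 5*w^2 - 4*w - 33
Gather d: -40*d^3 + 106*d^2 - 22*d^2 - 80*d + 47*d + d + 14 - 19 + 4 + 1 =-40*d^3 + 84*d^2 - 32*d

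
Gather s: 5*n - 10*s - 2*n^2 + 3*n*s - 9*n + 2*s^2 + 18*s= -2*n^2 - 4*n + 2*s^2 + s*(3*n + 8)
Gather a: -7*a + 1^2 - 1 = -7*a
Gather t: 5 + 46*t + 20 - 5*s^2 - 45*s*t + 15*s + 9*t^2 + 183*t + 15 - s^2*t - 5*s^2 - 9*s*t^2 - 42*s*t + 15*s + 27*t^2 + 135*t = -10*s^2 + 30*s + t^2*(36 - 9*s) + t*(-s^2 - 87*s + 364) + 40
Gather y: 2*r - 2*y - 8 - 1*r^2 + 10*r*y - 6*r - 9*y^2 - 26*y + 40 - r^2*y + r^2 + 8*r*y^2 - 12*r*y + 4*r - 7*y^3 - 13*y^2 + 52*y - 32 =-7*y^3 + y^2*(8*r - 22) + y*(-r^2 - 2*r + 24)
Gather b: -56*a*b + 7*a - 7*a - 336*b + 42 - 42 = b*(-56*a - 336)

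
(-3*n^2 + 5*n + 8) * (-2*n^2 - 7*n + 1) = 6*n^4 + 11*n^3 - 54*n^2 - 51*n + 8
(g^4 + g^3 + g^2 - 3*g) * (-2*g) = -2*g^5 - 2*g^4 - 2*g^3 + 6*g^2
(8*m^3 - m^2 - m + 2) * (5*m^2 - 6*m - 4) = 40*m^5 - 53*m^4 - 31*m^3 + 20*m^2 - 8*m - 8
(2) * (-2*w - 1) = -4*w - 2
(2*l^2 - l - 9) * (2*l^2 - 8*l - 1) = 4*l^4 - 18*l^3 - 12*l^2 + 73*l + 9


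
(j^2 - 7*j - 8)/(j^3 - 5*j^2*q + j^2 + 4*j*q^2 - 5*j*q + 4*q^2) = (j - 8)/(j^2 - 5*j*q + 4*q^2)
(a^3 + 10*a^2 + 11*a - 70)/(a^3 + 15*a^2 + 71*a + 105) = (a - 2)/(a + 3)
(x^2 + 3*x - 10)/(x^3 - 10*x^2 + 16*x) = (x + 5)/(x*(x - 8))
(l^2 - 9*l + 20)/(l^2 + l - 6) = (l^2 - 9*l + 20)/(l^2 + l - 6)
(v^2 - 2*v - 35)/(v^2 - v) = (v^2 - 2*v - 35)/(v*(v - 1))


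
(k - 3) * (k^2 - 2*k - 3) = k^3 - 5*k^2 + 3*k + 9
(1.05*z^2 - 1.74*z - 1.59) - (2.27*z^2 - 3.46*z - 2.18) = -1.22*z^2 + 1.72*z + 0.59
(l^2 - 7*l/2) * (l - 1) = l^3 - 9*l^2/2 + 7*l/2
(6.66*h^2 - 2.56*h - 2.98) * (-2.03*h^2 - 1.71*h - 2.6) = -13.5198*h^4 - 6.1918*h^3 - 6.889*h^2 + 11.7518*h + 7.748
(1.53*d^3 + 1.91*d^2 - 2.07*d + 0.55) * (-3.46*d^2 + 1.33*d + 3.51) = -5.2938*d^5 - 4.5737*d^4 + 15.0728*d^3 + 2.048*d^2 - 6.5342*d + 1.9305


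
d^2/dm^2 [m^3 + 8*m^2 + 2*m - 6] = 6*m + 16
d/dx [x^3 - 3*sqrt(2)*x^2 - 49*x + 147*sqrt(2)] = 3*x^2 - 6*sqrt(2)*x - 49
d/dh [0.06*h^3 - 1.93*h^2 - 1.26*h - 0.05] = 0.18*h^2 - 3.86*h - 1.26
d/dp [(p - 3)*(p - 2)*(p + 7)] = 3*p^2 + 4*p - 29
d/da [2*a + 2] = 2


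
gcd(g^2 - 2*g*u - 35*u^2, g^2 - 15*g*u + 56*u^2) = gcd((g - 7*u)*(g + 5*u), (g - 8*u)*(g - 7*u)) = -g + 7*u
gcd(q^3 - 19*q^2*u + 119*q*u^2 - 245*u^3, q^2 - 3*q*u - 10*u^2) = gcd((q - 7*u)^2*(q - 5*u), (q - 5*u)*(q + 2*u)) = q - 5*u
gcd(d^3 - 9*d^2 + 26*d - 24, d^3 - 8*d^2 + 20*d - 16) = d^2 - 6*d + 8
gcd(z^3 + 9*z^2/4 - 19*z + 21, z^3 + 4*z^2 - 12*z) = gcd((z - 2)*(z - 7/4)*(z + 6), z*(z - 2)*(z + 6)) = z^2 + 4*z - 12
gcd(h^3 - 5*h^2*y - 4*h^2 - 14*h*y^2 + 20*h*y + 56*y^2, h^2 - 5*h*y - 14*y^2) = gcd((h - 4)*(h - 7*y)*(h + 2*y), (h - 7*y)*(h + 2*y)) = -h^2 + 5*h*y + 14*y^2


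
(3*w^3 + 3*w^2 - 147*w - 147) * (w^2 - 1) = 3*w^5 + 3*w^4 - 150*w^3 - 150*w^2 + 147*w + 147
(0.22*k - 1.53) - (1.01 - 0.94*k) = 1.16*k - 2.54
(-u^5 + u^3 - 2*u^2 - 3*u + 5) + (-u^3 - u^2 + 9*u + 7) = -u^5 - 3*u^2 + 6*u + 12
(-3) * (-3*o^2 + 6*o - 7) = 9*o^2 - 18*o + 21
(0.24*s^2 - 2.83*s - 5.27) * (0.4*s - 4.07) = 0.096*s^3 - 2.1088*s^2 + 9.4101*s + 21.4489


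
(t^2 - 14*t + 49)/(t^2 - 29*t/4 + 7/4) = 4*(t - 7)/(4*t - 1)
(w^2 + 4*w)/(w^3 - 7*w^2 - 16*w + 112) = w/(w^2 - 11*w + 28)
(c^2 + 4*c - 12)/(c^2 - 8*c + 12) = (c + 6)/(c - 6)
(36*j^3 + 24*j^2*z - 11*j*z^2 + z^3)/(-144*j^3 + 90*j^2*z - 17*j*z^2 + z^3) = (-6*j^2 - 5*j*z + z^2)/(24*j^2 - 11*j*z + z^2)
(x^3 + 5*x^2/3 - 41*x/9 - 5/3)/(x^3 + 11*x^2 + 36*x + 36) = (9*x^2 - 12*x - 5)/(9*(x^2 + 8*x + 12))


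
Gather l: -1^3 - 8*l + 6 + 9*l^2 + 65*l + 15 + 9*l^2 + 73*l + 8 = 18*l^2 + 130*l + 28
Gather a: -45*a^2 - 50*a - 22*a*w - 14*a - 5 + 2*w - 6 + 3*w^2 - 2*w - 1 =-45*a^2 + a*(-22*w - 64) + 3*w^2 - 12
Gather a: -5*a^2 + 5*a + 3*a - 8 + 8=-5*a^2 + 8*a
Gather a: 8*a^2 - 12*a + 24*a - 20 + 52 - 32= 8*a^2 + 12*a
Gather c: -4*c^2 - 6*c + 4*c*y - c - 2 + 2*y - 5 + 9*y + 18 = -4*c^2 + c*(4*y - 7) + 11*y + 11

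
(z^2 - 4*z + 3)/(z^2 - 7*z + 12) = (z - 1)/(z - 4)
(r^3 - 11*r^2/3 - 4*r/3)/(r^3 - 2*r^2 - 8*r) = (r + 1/3)/(r + 2)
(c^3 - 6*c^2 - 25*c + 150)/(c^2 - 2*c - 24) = (c^2 - 25)/(c + 4)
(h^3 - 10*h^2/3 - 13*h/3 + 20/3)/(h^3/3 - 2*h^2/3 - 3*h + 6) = (3*h^3 - 10*h^2 - 13*h + 20)/(h^3 - 2*h^2 - 9*h + 18)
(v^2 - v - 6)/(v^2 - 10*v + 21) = (v + 2)/(v - 7)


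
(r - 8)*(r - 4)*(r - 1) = r^3 - 13*r^2 + 44*r - 32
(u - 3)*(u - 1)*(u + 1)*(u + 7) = u^4 + 4*u^3 - 22*u^2 - 4*u + 21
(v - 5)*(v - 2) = v^2 - 7*v + 10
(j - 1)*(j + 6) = j^2 + 5*j - 6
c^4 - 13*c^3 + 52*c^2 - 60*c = c*(c - 6)*(c - 5)*(c - 2)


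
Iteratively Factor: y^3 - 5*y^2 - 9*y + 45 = (y - 5)*(y^2 - 9) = (y - 5)*(y - 3)*(y + 3)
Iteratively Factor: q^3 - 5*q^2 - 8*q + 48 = (q + 3)*(q^2 - 8*q + 16) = (q - 4)*(q + 3)*(q - 4)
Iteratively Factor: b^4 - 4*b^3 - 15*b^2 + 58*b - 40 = (b + 4)*(b^3 - 8*b^2 + 17*b - 10) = (b - 5)*(b + 4)*(b^2 - 3*b + 2) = (b - 5)*(b - 2)*(b + 4)*(b - 1)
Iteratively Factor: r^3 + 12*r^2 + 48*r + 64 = (r + 4)*(r^2 + 8*r + 16) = (r + 4)^2*(r + 4)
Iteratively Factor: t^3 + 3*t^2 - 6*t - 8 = (t + 1)*(t^2 + 2*t - 8) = (t + 1)*(t + 4)*(t - 2)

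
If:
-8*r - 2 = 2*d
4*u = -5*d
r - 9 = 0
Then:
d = -37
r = 9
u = 185/4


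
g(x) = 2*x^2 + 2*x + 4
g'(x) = 4*x + 2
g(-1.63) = 6.05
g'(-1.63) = -4.52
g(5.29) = 70.55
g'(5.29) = 23.16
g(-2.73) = 13.45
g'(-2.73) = -8.92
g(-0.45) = 3.50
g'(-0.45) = 0.20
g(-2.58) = 12.15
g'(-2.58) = -8.32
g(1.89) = 14.92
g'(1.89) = 9.56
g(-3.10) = 17.02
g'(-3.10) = -10.40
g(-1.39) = 5.08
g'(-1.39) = -3.56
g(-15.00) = 424.00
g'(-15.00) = -58.00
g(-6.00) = 64.00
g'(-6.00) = -22.00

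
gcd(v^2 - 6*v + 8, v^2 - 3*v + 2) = v - 2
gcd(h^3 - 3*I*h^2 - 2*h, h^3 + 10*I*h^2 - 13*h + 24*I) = h - I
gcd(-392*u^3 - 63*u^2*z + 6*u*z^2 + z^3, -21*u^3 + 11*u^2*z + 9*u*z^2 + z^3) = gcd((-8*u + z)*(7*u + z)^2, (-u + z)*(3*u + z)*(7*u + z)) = 7*u + z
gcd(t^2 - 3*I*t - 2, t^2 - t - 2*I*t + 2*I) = t - 2*I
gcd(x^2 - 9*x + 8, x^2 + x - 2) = x - 1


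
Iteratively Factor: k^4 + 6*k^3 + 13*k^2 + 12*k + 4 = (k + 2)*(k^3 + 4*k^2 + 5*k + 2) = (k + 2)^2*(k^2 + 2*k + 1) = (k + 1)*(k + 2)^2*(k + 1)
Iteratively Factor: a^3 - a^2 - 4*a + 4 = (a + 2)*(a^2 - 3*a + 2) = (a - 1)*(a + 2)*(a - 2)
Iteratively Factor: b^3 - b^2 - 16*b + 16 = (b - 4)*(b^2 + 3*b - 4) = (b - 4)*(b - 1)*(b + 4)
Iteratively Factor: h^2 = (h)*(h)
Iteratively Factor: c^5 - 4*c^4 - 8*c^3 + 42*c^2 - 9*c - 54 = (c - 3)*(c^4 - c^3 - 11*c^2 + 9*c + 18) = (c - 3)*(c + 1)*(c^3 - 2*c^2 - 9*c + 18) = (c - 3)*(c + 1)*(c + 3)*(c^2 - 5*c + 6) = (c - 3)^2*(c + 1)*(c + 3)*(c - 2)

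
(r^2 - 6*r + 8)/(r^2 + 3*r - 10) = (r - 4)/(r + 5)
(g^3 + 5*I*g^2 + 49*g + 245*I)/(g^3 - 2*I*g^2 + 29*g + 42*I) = (g^2 + 12*I*g - 35)/(g^2 + 5*I*g - 6)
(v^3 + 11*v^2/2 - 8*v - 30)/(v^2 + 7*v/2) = (2*v^3 + 11*v^2 - 16*v - 60)/(v*(2*v + 7))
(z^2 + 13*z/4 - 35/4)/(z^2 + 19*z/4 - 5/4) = (4*z - 7)/(4*z - 1)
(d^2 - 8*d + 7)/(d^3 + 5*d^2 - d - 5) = (d - 7)/(d^2 + 6*d + 5)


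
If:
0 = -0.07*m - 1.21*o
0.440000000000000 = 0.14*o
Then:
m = -54.33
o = 3.14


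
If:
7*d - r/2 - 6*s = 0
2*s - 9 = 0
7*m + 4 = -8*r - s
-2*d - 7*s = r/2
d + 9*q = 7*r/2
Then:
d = -1/2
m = 137/2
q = -71/3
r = -61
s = 9/2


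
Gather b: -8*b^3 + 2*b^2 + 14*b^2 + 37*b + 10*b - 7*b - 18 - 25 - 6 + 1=-8*b^3 + 16*b^2 + 40*b - 48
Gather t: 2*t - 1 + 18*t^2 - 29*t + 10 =18*t^2 - 27*t + 9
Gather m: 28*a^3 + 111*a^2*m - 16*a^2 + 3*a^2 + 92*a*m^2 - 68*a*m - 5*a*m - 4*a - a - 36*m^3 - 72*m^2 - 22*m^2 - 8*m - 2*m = 28*a^3 - 13*a^2 - 5*a - 36*m^3 + m^2*(92*a - 94) + m*(111*a^2 - 73*a - 10)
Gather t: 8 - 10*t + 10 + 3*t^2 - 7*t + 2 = 3*t^2 - 17*t + 20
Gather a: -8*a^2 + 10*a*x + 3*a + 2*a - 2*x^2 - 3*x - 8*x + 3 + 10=-8*a^2 + a*(10*x + 5) - 2*x^2 - 11*x + 13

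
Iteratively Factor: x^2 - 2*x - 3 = (x + 1)*(x - 3)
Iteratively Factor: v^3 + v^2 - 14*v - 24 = (v + 3)*(v^2 - 2*v - 8) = (v - 4)*(v + 3)*(v + 2)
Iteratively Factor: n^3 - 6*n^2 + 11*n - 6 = (n - 2)*(n^2 - 4*n + 3) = (n - 2)*(n - 1)*(n - 3)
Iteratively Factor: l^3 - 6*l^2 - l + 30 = (l + 2)*(l^2 - 8*l + 15) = (l - 5)*(l + 2)*(l - 3)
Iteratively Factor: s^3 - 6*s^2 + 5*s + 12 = (s - 3)*(s^2 - 3*s - 4) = (s - 4)*(s - 3)*(s + 1)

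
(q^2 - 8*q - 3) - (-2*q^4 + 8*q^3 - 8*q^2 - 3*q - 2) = 2*q^4 - 8*q^3 + 9*q^2 - 5*q - 1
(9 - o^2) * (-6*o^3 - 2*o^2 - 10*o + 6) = 6*o^5 + 2*o^4 - 44*o^3 - 24*o^2 - 90*o + 54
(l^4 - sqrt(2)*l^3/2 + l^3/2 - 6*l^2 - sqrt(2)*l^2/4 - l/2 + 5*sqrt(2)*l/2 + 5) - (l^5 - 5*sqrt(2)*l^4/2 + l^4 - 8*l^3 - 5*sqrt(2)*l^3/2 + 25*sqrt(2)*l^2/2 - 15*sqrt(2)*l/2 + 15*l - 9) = -l^5 + 5*sqrt(2)*l^4/2 + 2*sqrt(2)*l^3 + 17*l^3/2 - 51*sqrt(2)*l^2/4 - 6*l^2 - 31*l/2 + 10*sqrt(2)*l + 14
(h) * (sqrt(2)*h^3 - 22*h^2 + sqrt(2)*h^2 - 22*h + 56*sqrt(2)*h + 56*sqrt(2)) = sqrt(2)*h^4 - 22*h^3 + sqrt(2)*h^3 - 22*h^2 + 56*sqrt(2)*h^2 + 56*sqrt(2)*h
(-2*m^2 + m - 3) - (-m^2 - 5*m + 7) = -m^2 + 6*m - 10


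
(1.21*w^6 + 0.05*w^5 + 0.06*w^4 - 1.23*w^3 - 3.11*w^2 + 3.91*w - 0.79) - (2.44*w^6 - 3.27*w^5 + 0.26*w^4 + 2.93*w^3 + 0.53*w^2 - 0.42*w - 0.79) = -1.23*w^6 + 3.32*w^5 - 0.2*w^4 - 4.16*w^3 - 3.64*w^2 + 4.33*w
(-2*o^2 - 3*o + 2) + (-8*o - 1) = -2*o^2 - 11*o + 1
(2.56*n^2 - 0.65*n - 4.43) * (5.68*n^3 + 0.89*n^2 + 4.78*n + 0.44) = 14.5408*n^5 - 1.4136*n^4 - 13.5041*n^3 - 5.9233*n^2 - 21.4614*n - 1.9492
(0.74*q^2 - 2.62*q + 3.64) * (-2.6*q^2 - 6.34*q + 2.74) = -1.924*q^4 + 2.1204*q^3 + 9.1744*q^2 - 30.2564*q + 9.9736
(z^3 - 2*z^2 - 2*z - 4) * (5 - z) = -z^4 + 7*z^3 - 8*z^2 - 6*z - 20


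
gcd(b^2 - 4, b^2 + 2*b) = b + 2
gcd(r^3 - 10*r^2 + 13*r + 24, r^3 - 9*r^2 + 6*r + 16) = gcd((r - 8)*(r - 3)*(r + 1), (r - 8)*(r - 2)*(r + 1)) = r^2 - 7*r - 8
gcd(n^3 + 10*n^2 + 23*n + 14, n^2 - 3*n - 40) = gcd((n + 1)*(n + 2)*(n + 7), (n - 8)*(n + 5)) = 1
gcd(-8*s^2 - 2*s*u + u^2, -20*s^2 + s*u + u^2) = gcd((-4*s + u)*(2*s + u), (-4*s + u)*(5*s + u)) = 4*s - u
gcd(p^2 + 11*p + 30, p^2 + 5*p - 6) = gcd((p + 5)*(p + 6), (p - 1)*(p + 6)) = p + 6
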